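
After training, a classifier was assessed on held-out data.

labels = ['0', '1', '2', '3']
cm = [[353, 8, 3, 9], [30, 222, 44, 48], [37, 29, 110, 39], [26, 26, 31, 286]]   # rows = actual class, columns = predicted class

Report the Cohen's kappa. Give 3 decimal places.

Observed agreement pₒ = trace/N = 971/1301 = 0.7463
Expected agreement pₑ = Σ (rowᵢ·colᵢ)/N² = (373·446 + 344·285 + 215·188 + 369·382)/1301² = 0.2634
κ = (pₒ − pₑ)/(1 − pₑ) = (0.7463 − 0.2634)/(1 − 0.2634) = 0.656

0.656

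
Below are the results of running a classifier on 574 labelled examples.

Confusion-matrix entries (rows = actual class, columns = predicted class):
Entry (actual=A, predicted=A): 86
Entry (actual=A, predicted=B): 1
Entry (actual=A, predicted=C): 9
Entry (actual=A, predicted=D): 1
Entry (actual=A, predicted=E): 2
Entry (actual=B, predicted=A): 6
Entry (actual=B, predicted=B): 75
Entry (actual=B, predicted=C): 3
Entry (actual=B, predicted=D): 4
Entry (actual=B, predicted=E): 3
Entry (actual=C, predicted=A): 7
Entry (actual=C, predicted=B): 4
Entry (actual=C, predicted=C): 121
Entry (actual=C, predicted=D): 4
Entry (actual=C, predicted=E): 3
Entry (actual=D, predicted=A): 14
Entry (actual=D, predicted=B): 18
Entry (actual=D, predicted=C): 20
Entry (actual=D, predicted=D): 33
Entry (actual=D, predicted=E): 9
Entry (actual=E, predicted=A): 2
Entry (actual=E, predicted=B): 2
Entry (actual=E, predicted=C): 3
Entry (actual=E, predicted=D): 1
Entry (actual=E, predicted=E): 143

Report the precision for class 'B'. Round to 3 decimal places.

0.750

precision = TP/(TP+FP).
B: TP=75, FP=1+4+18+2=25 → 75/100 = 0.7500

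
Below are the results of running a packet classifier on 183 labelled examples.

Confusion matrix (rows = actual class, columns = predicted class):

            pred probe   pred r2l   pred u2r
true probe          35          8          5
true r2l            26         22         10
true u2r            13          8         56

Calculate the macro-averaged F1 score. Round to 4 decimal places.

Per-class F1 score (2·TP/(2·TP+FP+FN)):
  probe: TP=35, FP=26+13=39, FN=8+5=13 → 70/122 = 0.57377
  r2l: TP=22, FP=8+8=16, FN=26+10=36 → 44/96 = 0.45833
  u2r: TP=56, FP=5+10=15, FN=13+8=21 → 112/148 = 0.75676
Macro-F1 score = mean = (0.57377 + 0.45833 + 0.75676) / 3 = 0.5963

0.5963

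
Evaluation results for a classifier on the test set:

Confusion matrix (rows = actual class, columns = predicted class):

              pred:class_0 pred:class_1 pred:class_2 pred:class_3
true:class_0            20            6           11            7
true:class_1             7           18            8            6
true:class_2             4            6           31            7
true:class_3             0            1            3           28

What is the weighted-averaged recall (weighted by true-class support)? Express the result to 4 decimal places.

0.5951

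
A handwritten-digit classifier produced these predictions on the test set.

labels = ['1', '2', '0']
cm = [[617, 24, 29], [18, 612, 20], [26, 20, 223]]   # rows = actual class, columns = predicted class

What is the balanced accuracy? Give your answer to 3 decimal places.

0.897

Balanced accuracy = mean of per-class recall.
  1: recall = 617/670 = 0.9209
  2: recall = 612/650 = 0.9415
  0: recall = 223/269 = 0.8290
Mean = (0.9209 + 0.9415 + 0.8290) / 3 = 0.897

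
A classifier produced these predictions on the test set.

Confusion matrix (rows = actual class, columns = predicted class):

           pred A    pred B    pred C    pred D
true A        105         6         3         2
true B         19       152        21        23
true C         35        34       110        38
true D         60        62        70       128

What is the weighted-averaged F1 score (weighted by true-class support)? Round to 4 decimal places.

Per-class F1 score (2·TP/(2·TP+FP+FN)):
  A: TP=105, FP=19+35+60=114, FN=6+3+2=11 → 210/335 = 0.62687
  B: TP=152, FP=6+34+62=102, FN=19+21+23=63 → 304/469 = 0.64819
  C: TP=110, FP=3+21+70=94, FN=35+34+38=107 → 220/421 = 0.52257
  D: TP=128, FP=2+23+38=63, FN=60+62+70=192 → 256/511 = 0.50098
Weighted-F1 score = Σ (supportᵢ/N)·F1 scoreᵢ with N=868: (116/868)·0.62687 + (215/868)·0.64819 + (217/868)·0.52257 + (320/868)·0.50098 = 0.5597

0.5597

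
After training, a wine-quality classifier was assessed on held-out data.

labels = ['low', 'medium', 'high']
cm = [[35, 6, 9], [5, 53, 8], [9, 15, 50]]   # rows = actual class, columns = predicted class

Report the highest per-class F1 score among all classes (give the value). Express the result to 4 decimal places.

Per-class F1 score (2·TP/(2·TP+FP+FN)):
  low: TP=35, FP=5+9=14, FN=6+9=15 → 70/99 = 0.70707
  medium: TP=53, FP=6+15=21, FN=5+8=13 → 106/140 = 0.75714
  high: TP=50, FP=9+8=17, FN=9+15=24 → 100/141 = 0.70922
Highest is class 'medium' with F1 score = 0.7571.

0.7571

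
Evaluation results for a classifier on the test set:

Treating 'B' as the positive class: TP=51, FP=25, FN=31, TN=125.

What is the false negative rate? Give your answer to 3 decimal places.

FNR = FN/(FN+TP) = 31/(31+51) = 0.378

0.378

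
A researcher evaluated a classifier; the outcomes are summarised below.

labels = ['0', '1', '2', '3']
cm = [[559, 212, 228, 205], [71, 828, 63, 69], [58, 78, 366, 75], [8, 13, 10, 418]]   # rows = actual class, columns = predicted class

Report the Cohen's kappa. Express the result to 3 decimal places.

0.550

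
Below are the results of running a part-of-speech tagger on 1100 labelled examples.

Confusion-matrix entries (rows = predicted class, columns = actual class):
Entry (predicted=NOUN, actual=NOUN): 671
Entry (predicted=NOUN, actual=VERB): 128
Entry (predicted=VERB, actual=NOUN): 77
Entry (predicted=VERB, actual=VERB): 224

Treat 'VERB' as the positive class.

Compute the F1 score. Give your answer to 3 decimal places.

Precision = TP/(TP+FP) = 224/301 = 0.7442
Recall = TP/(TP+FN) = 224/352 = 0.6364
F1 = 2·TP/(2·TP+FP+FN) = 448/653 = 0.686

0.686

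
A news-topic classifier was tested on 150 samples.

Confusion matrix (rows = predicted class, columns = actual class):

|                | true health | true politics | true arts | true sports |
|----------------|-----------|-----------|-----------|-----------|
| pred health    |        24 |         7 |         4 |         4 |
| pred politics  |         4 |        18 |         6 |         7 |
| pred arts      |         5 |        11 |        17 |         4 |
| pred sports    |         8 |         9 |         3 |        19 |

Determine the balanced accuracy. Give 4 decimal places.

0.5277

Balanced accuracy = mean of per-class recall.
  health: recall = 24/41 = 0.58537
  politics: recall = 18/45 = 0.40000
  arts: recall = 17/30 = 0.56667
  sports: recall = 19/34 = 0.55882
Mean = (0.58537 + 0.40000 + 0.56667 + 0.55882) / 4 = 0.5277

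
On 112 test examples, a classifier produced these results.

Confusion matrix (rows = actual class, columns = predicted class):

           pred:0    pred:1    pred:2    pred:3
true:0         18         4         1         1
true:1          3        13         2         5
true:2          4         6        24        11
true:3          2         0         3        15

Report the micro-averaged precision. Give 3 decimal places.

Micro-averaging pools counts across classes: ΣTP=70, ΣFP=42, ΣFN=42.
Micro-precision = TP/(TP+FP) on pooled counts = 0.625 (equals overall accuracy in single-label multiclass).

0.625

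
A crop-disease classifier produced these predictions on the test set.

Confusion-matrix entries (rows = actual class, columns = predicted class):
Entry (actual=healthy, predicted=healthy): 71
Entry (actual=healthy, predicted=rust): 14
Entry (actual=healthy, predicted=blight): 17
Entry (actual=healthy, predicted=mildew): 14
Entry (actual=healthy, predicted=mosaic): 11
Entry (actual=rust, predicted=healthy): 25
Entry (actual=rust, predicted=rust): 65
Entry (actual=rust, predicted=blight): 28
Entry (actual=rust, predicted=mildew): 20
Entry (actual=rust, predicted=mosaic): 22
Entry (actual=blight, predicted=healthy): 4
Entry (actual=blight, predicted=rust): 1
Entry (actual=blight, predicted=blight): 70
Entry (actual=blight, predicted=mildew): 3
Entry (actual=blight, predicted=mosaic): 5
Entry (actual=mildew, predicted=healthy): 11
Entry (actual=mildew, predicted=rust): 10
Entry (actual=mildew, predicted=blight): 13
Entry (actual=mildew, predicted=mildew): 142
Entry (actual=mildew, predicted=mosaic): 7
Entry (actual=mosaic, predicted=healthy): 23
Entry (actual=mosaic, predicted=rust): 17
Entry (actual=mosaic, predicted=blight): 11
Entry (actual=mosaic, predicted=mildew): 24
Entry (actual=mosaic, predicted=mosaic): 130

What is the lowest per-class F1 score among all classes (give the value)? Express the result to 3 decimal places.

0.487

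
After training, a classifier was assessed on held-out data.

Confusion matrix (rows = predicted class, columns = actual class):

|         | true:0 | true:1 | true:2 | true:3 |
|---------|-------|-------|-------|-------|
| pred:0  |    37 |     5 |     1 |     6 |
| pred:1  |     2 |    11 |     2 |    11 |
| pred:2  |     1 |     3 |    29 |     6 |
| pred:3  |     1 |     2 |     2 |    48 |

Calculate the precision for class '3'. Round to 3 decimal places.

precision = TP/(TP+FP).
3: TP=48, FP=1+2+2=5 → 48/53 = 0.9057

0.906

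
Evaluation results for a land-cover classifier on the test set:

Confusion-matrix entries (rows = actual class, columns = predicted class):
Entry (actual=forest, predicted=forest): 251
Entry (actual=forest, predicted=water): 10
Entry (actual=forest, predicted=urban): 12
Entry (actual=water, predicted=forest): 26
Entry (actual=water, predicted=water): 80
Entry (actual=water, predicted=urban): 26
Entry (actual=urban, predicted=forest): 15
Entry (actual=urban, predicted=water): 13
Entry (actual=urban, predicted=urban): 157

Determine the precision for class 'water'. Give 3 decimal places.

precision = TP/(TP+FP).
water: TP=80, FP=10+13=23 → 80/103 = 0.7767

0.777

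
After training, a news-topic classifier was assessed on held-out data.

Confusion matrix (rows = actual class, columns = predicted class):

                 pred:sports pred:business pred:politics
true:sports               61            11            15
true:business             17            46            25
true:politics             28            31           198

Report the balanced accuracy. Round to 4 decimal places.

0.6648

Balanced accuracy = mean of per-class recall.
  sports: recall = 61/87 = 0.70115
  business: recall = 46/88 = 0.52273
  politics: recall = 198/257 = 0.77043
Mean = (0.70115 + 0.52273 + 0.77043) / 3 = 0.6648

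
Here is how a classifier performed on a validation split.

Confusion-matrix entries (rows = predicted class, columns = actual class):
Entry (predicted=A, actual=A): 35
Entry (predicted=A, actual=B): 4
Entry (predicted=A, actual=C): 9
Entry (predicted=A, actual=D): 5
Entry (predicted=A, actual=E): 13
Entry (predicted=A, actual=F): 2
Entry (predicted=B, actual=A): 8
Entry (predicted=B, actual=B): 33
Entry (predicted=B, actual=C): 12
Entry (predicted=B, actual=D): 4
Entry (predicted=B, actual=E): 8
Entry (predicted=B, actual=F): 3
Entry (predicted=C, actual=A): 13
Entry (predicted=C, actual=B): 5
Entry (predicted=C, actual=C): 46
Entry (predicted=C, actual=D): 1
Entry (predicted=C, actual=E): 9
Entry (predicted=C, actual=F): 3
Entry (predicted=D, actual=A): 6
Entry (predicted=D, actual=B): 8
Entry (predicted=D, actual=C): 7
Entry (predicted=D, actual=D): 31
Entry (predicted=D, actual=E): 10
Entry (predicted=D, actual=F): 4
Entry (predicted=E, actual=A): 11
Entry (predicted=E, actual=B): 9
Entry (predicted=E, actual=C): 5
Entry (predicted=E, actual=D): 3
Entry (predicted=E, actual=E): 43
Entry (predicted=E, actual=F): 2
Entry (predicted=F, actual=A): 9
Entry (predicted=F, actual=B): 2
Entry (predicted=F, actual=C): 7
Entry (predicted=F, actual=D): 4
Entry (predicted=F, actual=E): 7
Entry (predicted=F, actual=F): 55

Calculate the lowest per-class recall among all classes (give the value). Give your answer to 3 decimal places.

Per-class recall (TP/(TP+FN)):
  A: TP=35, FN=8+13+6+11+9=47 → 35/82 = 0.4268
  B: TP=33, FN=4+5+8+9+2=28 → 33/61 = 0.5410
  C: TP=46, FN=9+12+7+5+7=40 → 46/86 = 0.5349
  D: TP=31, FN=5+4+1+3+4=17 → 31/48 = 0.6458
  E: TP=43, FN=13+8+9+10+7=47 → 43/90 = 0.4778
  F: TP=55, FN=2+3+3+4+2=14 → 55/69 = 0.7971
Lowest is class 'A' with recall = 0.427.

0.427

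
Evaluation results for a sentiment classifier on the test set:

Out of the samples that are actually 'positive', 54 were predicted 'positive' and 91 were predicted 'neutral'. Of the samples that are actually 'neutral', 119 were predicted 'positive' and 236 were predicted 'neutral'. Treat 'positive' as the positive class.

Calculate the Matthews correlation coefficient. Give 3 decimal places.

0.035

MCC = (TP·TN − FP·FN) / √((TP+FP)(TP+FN)(TN+FP)(TN+FN))
Numerator = 54·236 − 119·91 = 1915
Denominator = √(173·145·355·327) = √2911992225 = 53962.8782
MCC = 1915 / 53962.8782 = 0.035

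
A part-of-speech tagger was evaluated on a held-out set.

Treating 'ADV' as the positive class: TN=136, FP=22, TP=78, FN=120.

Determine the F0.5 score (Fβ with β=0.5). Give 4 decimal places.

0.6522

Fβ = (1+β²)·TP / ((1+β²)·TP + β²·FN + FP), with β²=1/4
= 1.25·78 / (1.25·78 + 0.25·120 + 22) = 0.6522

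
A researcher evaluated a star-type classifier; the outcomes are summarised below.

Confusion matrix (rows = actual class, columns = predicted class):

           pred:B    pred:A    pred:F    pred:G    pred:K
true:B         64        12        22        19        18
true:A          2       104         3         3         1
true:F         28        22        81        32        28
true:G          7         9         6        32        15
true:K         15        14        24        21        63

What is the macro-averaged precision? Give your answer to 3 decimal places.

Per-class precision (TP/(TP+FP)):
  B: TP=64, FP=2+28+7+15=52 → 64/116 = 0.5517
  A: TP=104, FP=12+22+9+14=57 → 104/161 = 0.6460
  F: TP=81, FP=22+3+6+24=55 → 81/136 = 0.5956
  G: TP=32, FP=19+3+32+21=75 → 32/107 = 0.2991
  K: TP=63, FP=18+1+28+15=62 → 63/125 = 0.5040
Macro-precision = mean = (0.5517 + 0.6460 + 0.5956 + 0.2991 + 0.5040) / 5 = 0.519

0.519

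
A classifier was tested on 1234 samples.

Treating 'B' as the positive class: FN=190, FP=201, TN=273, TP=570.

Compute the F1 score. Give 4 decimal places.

Precision = TP/(TP+FP) = 570/771 = 0.7393
Recall = TP/(TP+FN) = 570/760 = 0.7500
F1 = 2·TP/(2·TP+FP+FN) = 1140/1531 = 0.7446

0.7446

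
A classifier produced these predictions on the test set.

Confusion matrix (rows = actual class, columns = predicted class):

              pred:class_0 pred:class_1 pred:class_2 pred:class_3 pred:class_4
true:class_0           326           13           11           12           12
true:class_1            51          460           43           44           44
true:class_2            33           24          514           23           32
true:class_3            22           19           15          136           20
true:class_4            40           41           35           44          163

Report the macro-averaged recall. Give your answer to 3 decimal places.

Per-class recall (TP/(TP+FN)):
  class_0: TP=326, FN=13+11+12+12=48 → 326/374 = 0.8717
  class_1: TP=460, FN=51+43+44+44=182 → 460/642 = 0.7165
  class_2: TP=514, FN=33+24+23+32=112 → 514/626 = 0.8211
  class_3: TP=136, FN=22+19+15+20=76 → 136/212 = 0.6415
  class_4: TP=163, FN=40+41+35+44=160 → 163/323 = 0.5046
Macro-recall = mean = (0.8717 + 0.7165 + 0.8211 + 0.6415 + 0.5046) / 5 = 0.711

0.711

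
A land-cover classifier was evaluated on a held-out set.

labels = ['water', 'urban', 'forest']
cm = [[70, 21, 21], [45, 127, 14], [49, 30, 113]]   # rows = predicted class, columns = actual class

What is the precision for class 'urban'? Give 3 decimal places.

0.683

Take TP from the diagonal, FP from the rest of the 'urban' prediction marginal, FN from the rest of the 'urban' actual marginal.
precision = TP/(TP+FP).
urban: TP=127, FP=45+14=59 → 127/186 = 0.6828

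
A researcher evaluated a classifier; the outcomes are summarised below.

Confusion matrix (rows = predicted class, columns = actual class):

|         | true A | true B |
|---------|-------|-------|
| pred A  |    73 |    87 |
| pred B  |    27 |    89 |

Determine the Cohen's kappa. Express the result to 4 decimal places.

Observed agreement pₒ = trace/N = 162/276 = 0.58696
Expected agreement pₑ = Σ (rowᵢ·colᵢ)/N² = (100·160 + 176·116)/276² = 0.47805
κ = (pₒ − pₑ)/(1 − pₑ) = (0.58696 − 0.47805)/(1 − 0.47805) = 0.2087

0.2087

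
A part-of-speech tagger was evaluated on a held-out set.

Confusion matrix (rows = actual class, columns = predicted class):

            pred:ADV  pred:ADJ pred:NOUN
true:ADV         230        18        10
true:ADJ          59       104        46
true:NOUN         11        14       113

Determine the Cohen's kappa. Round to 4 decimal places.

Observed agreement pₒ = trace/N = 447/605 = 0.73884
Expected agreement pₑ = Σ (rowᵢ·colᵢ)/N² = (258·300 + 209·136 + 138·169)/605² = 0.35283
κ = (pₒ − pₑ)/(1 − pₑ) = (0.73884 − 0.35283)/(1 − 0.35283) = 0.5965

0.5965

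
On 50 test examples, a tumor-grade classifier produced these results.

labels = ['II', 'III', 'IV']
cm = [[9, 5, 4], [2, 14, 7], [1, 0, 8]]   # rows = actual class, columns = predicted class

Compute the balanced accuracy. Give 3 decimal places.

Balanced accuracy = mean of per-class recall.
  II: recall = 9/18 = 0.5000
  III: recall = 14/23 = 0.6087
  IV: recall = 8/9 = 0.8889
Mean = (0.5000 + 0.6087 + 0.8889) / 3 = 0.666

0.666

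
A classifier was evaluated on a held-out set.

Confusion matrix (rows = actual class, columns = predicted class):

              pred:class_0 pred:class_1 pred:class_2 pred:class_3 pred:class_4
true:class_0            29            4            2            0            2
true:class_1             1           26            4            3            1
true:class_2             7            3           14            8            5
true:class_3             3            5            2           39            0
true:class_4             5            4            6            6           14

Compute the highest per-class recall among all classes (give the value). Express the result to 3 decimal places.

Per-class recall (TP/(TP+FN)):
  class_0: TP=29, FN=4+2+0+2=8 → 29/37 = 0.7838
  class_1: TP=26, FN=1+4+3+1=9 → 26/35 = 0.7429
  class_2: TP=14, FN=7+3+8+5=23 → 14/37 = 0.3784
  class_3: TP=39, FN=3+5+2+0=10 → 39/49 = 0.7959
  class_4: TP=14, FN=5+4+6+6=21 → 14/35 = 0.4000
Highest is class 'class_3' with recall = 0.796.

0.796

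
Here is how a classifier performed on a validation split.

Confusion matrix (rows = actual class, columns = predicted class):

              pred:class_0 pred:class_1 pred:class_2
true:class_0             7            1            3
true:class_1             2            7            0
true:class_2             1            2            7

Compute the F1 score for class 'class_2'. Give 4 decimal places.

One-vs-rest for 'class_2': TP = diagonal; FP = other classes predicted 'class_2'; FN = 'class_2' predicted as other.
F1 score = 2·TP/(2·TP+FP+FN).
class_2: TP=7, FP=3+0=3, FN=1+2=3 → 14/20 = 0.70000

0.7000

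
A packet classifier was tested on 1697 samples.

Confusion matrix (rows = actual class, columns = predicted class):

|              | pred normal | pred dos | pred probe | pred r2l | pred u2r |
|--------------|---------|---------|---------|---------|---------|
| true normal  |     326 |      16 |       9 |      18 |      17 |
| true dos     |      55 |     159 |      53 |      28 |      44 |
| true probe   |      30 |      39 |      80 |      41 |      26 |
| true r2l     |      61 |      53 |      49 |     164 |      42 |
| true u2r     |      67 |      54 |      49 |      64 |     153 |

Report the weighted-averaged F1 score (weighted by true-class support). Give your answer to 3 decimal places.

0.510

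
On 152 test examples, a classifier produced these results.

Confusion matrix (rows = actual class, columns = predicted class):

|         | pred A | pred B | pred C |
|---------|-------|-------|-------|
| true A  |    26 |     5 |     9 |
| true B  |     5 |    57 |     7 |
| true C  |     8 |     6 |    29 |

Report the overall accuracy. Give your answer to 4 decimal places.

Accuracy = trace / total = (26+57+29=112) / 152 = 112/152 = 0.7368

0.7368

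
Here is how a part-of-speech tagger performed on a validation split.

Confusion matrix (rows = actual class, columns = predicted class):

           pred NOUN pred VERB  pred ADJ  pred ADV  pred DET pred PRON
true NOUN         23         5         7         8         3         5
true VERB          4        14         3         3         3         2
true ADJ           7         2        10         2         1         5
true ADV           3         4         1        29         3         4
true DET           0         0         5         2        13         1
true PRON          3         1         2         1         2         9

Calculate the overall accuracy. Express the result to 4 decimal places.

Accuracy = trace / total = (23+14+10+29+13+9=98) / 190 = 98/190 = 0.5158

0.5158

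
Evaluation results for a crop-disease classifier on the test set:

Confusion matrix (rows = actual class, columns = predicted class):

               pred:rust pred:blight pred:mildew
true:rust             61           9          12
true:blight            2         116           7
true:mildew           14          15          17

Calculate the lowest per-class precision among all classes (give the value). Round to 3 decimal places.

0.472

Per-class precision (TP/(TP+FP)):
  rust: TP=61, FP=2+14=16 → 61/77 = 0.7922
  blight: TP=116, FP=9+15=24 → 116/140 = 0.8286
  mildew: TP=17, FP=12+7=19 → 17/36 = 0.4722
Lowest is class 'mildew' with precision = 0.472.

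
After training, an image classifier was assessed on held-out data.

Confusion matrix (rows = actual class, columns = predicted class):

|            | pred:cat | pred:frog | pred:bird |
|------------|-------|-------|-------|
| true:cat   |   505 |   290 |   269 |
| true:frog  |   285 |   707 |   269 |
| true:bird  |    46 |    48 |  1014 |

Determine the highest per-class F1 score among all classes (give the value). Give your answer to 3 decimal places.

0.762

Per-class F1 score (2·TP/(2·TP+FP+FN)):
  cat: TP=505, FP=285+46=331, FN=290+269=559 → 1010/1900 = 0.5316
  frog: TP=707, FP=290+48=338, FN=285+269=554 → 1414/2306 = 0.6132
  bird: TP=1014, FP=269+269=538, FN=46+48=94 → 2028/2660 = 0.7624
Highest is class 'bird' with F1 score = 0.762.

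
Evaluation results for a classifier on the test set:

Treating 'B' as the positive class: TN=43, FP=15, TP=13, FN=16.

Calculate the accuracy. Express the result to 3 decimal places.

0.644

Accuracy = (TP+TN)/N = (13+43)/87 = 0.644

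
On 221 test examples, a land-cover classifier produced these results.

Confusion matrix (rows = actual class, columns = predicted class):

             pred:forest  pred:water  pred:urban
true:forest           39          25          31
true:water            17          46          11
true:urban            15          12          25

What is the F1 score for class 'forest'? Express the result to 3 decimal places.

0.470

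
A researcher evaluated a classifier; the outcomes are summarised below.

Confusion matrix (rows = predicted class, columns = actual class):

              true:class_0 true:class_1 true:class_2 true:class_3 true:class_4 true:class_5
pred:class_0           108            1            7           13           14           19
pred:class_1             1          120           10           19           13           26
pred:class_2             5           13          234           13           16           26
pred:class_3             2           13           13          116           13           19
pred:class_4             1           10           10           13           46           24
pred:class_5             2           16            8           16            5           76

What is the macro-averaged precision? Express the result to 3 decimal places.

0.631

Per-class precision (TP/(TP+FP)):
  class_0: TP=108, FP=1+7+13+14+19=54 → 108/162 = 0.6667
  class_1: TP=120, FP=1+10+19+13+26=69 → 120/189 = 0.6349
  class_2: TP=234, FP=5+13+13+16+26=73 → 234/307 = 0.7622
  class_3: TP=116, FP=2+13+13+13+19=60 → 116/176 = 0.6591
  class_4: TP=46, FP=1+10+10+13+24=58 → 46/104 = 0.4423
  class_5: TP=76, FP=2+16+8+16+5=47 → 76/123 = 0.6179
Macro-precision = mean = (0.6667 + 0.6349 + 0.7622 + 0.6591 + 0.4423 + 0.6179) / 6 = 0.631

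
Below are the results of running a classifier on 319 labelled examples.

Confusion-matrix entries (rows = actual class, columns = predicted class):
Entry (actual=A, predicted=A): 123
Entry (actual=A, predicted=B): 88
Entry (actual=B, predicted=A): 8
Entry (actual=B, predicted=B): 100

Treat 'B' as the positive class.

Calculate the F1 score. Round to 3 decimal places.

0.676

Precision = TP/(TP+FP) = 100/188 = 0.5319
Recall = TP/(TP+FN) = 100/108 = 0.9259
F1 = 2·TP/(2·TP+FP+FN) = 200/296 = 0.676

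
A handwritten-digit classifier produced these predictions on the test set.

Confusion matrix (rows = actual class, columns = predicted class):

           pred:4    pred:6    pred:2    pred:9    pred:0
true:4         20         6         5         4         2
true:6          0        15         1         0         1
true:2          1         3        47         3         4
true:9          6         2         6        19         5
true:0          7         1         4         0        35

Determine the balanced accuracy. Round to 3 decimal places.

Balanced accuracy = mean of per-class recall.
  4: recall = 20/37 = 0.5405
  6: recall = 15/17 = 0.8824
  2: recall = 47/58 = 0.8103
  9: recall = 19/38 = 0.5000
  0: recall = 35/47 = 0.7447
Mean = (0.5405 + 0.8824 + 0.8103 + 0.5000 + 0.7447) / 5 = 0.696

0.696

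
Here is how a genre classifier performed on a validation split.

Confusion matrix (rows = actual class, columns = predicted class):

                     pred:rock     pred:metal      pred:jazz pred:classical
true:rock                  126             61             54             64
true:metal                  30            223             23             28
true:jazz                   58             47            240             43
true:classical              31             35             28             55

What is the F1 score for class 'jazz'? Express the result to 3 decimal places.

One-vs-rest for 'jazz': TP = diagonal; FP = other classes predicted 'jazz'; FN = 'jazz' predicted as other.
F1 score = 2·TP/(2·TP+FP+FN).
jazz: TP=240, FP=54+23+28=105, FN=58+47+43=148 → 480/733 = 0.6548

0.655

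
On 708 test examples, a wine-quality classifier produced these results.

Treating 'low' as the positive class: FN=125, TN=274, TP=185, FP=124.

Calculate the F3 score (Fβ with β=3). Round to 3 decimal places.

Fβ = (1+β²)·TP / ((1+β²)·TP + β²·FN + FP), with β²=9
= 10·185 / (10·185 + 9·125 + 124) = 0.597

0.597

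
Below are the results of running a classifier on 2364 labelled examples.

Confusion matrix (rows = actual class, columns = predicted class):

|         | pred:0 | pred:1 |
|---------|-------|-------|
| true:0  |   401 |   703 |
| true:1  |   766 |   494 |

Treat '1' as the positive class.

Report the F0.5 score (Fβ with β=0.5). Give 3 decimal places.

Fβ = (1+β²)·TP / ((1+β²)·TP + β²·FN + FP), with β²=1/4
= 1.25·494 / (1.25·494 + 0.25·766 + 703) = 0.408

0.408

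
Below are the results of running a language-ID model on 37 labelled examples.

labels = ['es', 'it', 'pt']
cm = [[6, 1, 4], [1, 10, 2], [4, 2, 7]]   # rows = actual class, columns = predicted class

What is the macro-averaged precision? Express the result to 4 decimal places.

0.6177

Per-class precision (TP/(TP+FP)):
  es: TP=6, FP=1+4=5 → 6/11 = 0.54545
  it: TP=10, FP=1+2=3 → 10/13 = 0.76923
  pt: TP=7, FP=4+2=6 → 7/13 = 0.53846
Macro-precision = mean = (0.54545 + 0.76923 + 0.53846) / 3 = 0.6177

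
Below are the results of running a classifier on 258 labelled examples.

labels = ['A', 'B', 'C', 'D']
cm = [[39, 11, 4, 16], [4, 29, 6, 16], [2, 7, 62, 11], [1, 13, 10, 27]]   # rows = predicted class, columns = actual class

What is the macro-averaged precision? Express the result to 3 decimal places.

Per-class precision (TP/(TP+FP)):
  A: TP=39, FP=11+4+16=31 → 39/70 = 0.5571
  B: TP=29, FP=4+6+16=26 → 29/55 = 0.5273
  C: TP=62, FP=2+7+11=20 → 62/82 = 0.7561
  D: TP=27, FP=1+13+10=24 → 27/51 = 0.5294
Macro-precision = mean = (0.5571 + 0.5273 + 0.7561 + 0.5294) / 4 = 0.592

0.592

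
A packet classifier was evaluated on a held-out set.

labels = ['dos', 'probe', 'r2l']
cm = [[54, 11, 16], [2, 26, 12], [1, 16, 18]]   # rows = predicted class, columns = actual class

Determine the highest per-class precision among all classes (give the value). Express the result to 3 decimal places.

Per-class precision (TP/(TP+FP)):
  dos: TP=54, FP=11+16=27 → 54/81 = 0.6667
  probe: TP=26, FP=2+12=14 → 26/40 = 0.6500
  r2l: TP=18, FP=1+16=17 → 18/35 = 0.5143
Highest is class 'dos' with precision = 0.667.

0.667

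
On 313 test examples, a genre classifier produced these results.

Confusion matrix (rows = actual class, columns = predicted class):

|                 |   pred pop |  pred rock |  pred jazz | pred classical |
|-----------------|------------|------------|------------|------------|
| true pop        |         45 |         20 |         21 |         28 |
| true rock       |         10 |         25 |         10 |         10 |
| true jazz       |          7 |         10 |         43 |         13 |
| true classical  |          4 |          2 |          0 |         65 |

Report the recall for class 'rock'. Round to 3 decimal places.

One-vs-rest for 'rock': TP = diagonal; FP = other classes predicted 'rock'; FN = 'rock' predicted as other.
recall = TP/(TP+FN).
rock: TP=25, FN=10+10+10=30 → 25/55 = 0.4545

0.455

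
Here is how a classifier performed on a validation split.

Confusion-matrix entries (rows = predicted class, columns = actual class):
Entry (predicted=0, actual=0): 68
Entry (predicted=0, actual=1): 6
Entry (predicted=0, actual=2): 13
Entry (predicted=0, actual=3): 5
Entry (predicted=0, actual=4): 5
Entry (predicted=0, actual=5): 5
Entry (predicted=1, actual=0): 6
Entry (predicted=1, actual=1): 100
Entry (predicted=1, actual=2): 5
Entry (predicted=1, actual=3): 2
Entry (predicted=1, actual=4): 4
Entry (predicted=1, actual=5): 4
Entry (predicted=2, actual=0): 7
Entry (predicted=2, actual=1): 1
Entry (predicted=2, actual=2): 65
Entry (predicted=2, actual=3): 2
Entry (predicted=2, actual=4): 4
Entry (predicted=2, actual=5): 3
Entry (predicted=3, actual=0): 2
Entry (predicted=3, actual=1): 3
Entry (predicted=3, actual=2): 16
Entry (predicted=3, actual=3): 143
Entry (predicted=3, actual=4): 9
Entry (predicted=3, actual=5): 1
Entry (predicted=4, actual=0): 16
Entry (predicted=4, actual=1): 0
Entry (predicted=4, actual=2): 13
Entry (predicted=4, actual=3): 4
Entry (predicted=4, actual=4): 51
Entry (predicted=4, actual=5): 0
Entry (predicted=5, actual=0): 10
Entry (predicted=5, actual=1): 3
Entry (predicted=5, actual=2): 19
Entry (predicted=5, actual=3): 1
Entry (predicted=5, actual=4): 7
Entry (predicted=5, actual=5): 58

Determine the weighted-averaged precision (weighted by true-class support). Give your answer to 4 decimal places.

0.7406

Per-class precision (TP/(TP+FP)):
  0: TP=68, FP=6+13+5+5+5=34 → 68/102 = 0.66667
  1: TP=100, FP=6+5+2+4+4=21 → 100/121 = 0.82645
  2: TP=65, FP=7+1+2+4+3=17 → 65/82 = 0.79268
  3: TP=143, FP=2+3+16+9+1=31 → 143/174 = 0.82184
  4: TP=51, FP=16+0+13+4+0=33 → 51/84 = 0.60714
  5: TP=58, FP=10+3+19+1+7=40 → 58/98 = 0.59184
Weighted-precision = Σ (supportᵢ/N)·precisionᵢ with N=661: (109/661)·0.66667 + (113/661)·0.82645 + (131/661)·0.79268 + (157/661)·0.82184 + (80/661)·0.60714 + (71/661)·0.59184 = 0.7406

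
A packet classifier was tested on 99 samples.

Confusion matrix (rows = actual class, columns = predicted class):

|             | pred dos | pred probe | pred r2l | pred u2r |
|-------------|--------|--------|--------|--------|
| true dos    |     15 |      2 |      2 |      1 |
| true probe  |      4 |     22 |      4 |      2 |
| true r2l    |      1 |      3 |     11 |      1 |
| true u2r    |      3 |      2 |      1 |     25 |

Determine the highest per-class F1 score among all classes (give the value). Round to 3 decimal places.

0.833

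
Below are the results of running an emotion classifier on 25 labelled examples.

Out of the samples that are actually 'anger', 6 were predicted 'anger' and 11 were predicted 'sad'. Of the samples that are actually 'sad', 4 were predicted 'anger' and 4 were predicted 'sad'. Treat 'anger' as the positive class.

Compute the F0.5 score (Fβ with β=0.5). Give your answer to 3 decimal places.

Fβ = (1+β²)·TP / ((1+β²)·TP + β²·FN + FP), with β²=1/4
= 1.25·6 / (1.25·6 + 0.25·11 + 4) = 0.526

0.526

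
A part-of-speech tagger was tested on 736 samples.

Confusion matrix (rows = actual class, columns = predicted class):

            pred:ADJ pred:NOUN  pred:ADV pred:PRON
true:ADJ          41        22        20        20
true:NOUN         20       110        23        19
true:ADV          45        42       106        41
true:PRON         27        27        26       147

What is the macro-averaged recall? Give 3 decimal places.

0.535

Per-class recall (TP/(TP+FN)):
  ADJ: TP=41, FN=22+20+20=62 → 41/103 = 0.3981
  NOUN: TP=110, FN=20+23+19=62 → 110/172 = 0.6395
  ADV: TP=106, FN=45+42+41=128 → 106/234 = 0.4530
  PRON: TP=147, FN=27+27+26=80 → 147/227 = 0.6476
Macro-recall = mean = (0.3981 + 0.6395 + 0.4530 + 0.6476) / 4 = 0.535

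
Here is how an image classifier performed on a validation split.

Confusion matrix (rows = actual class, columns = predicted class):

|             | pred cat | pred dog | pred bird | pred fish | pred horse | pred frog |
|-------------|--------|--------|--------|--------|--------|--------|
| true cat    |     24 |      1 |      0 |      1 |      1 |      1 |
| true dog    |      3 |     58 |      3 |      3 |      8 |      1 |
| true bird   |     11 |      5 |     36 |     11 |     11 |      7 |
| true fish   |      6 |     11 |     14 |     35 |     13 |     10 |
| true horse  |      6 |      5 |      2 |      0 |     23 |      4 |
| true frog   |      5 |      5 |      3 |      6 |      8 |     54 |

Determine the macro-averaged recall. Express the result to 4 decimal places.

0.6166

Per-class recall (TP/(TP+FN)):
  cat: TP=24, FN=1+0+1+1+1=4 → 24/28 = 0.85714
  dog: TP=58, FN=3+3+3+8+1=18 → 58/76 = 0.76316
  bird: TP=36, FN=11+5+11+11+7=45 → 36/81 = 0.44444
  fish: TP=35, FN=6+11+14+13+10=54 → 35/89 = 0.39326
  horse: TP=23, FN=6+5+2+0+4=17 → 23/40 = 0.57500
  frog: TP=54, FN=5+5+3+6+8=27 → 54/81 = 0.66667
Macro-recall = mean = (0.85714 + 0.76316 + 0.44444 + 0.39326 + 0.57500 + 0.66667) / 6 = 0.6166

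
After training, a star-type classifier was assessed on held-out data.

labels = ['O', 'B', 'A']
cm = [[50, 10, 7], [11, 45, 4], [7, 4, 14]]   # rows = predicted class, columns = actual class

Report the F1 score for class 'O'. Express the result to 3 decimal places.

0.741

F1 score = 2·TP/(2·TP+FP+FN).
O: TP=50, FP=10+7=17, FN=11+7=18 → 100/135 = 0.7407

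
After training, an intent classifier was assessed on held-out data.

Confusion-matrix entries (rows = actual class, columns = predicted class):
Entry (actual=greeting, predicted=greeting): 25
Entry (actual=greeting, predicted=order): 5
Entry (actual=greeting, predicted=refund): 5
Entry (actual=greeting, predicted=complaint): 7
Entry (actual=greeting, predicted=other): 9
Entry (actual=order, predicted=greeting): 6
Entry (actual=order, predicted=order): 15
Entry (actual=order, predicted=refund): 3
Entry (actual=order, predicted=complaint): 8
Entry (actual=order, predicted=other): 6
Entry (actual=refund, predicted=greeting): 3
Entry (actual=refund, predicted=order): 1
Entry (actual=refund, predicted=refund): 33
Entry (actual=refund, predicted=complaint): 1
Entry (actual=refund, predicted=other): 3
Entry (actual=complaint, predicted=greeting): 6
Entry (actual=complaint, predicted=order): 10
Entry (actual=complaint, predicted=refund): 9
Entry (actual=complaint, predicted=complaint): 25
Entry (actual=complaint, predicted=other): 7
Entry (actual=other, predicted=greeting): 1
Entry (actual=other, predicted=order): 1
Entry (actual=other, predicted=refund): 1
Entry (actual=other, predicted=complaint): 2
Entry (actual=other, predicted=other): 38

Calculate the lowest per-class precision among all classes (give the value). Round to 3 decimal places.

Per-class precision (TP/(TP+FP)):
  greeting: TP=25, FP=6+3+6+1=16 → 25/41 = 0.6098
  order: TP=15, FP=5+1+10+1=17 → 15/32 = 0.4688
  refund: TP=33, FP=5+3+9+1=18 → 33/51 = 0.6471
  complaint: TP=25, FP=7+8+1+2=18 → 25/43 = 0.5814
  other: TP=38, FP=9+6+3+7=25 → 38/63 = 0.6032
Lowest is class 'order' with precision = 0.469.

0.469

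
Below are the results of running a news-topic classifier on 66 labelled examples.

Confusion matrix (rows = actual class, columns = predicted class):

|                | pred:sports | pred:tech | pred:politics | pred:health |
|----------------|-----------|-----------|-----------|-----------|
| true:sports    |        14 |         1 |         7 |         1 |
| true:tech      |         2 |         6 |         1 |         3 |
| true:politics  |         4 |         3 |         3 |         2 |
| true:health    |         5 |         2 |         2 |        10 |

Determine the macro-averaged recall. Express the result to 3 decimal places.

0.471

Per-class recall (TP/(TP+FN)):
  sports: TP=14, FN=1+7+1=9 → 14/23 = 0.6087
  tech: TP=6, FN=2+1+3=6 → 6/12 = 0.5000
  politics: TP=3, FN=4+3+2=9 → 3/12 = 0.2500
  health: TP=10, FN=5+2+2=9 → 10/19 = 0.5263
Macro-recall = mean = (0.6087 + 0.5000 + 0.2500 + 0.5263) / 4 = 0.471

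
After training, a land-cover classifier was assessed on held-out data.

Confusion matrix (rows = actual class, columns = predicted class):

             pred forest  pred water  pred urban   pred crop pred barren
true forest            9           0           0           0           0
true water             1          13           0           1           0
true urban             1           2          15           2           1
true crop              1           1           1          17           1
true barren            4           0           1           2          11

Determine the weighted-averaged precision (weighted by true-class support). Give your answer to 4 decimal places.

0.8004

Per-class precision (TP/(TP+FP)):
  forest: TP=9, FP=1+1+1+4=7 → 9/16 = 0.56250
  water: TP=13, FP=0+2+1+0=3 → 13/16 = 0.81250
  urban: TP=15, FP=0+0+1+1=2 → 15/17 = 0.88235
  crop: TP=17, FP=0+1+2+2=5 → 17/22 = 0.77273
  barren: TP=11, FP=0+0+1+1=2 → 11/13 = 0.84615
Weighted-precision = Σ (supportᵢ/N)·precisionᵢ with N=84: (9/84)·0.56250 + (15/84)·0.81250 + (21/84)·0.88235 + (21/84)·0.77273 + (18/84)·0.84615 = 0.8004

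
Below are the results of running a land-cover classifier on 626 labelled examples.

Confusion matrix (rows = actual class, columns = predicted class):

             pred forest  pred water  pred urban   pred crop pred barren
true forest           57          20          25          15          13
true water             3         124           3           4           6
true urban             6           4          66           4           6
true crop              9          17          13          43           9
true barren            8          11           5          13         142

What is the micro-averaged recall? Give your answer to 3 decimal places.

0.690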